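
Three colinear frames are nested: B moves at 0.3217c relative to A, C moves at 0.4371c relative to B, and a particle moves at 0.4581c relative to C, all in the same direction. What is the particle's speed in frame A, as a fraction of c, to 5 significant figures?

Compose boost 2: (0.4371 + 0.3217)/(1 + 0.4371×0.3217) = 0.75880/1.140615 = 0.6652551
Compose boost 3: (0.4581 + 0.6652551)/(1 + 0.4581×0.6652551) = 1.123355/1.304753 = 0.86097

u ≈ 0.86097c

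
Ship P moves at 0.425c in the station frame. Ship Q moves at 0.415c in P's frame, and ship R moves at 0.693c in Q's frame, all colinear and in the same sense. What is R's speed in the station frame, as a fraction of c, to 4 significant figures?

u ≈ 0.9413c

Compose boost 2: (0.415 + 0.425)/(1 + 0.415×0.425) = 0.8400/1.17637 = 0.714058
Compose boost 3: (0.693 + 0.714058)/(1 + 0.693×0.714058) = 1.40706/1.49484 = 0.9413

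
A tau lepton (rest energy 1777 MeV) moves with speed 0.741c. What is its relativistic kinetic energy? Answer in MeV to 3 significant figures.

K ≈ 869 MeV

γ = 1/√(1 − 0.741²) = 1.4892
K = (γ − 1)m₀c² = (1.4892 − 1) × 1777 MeV = 0.48919 × 1777 MeV = 869 MeV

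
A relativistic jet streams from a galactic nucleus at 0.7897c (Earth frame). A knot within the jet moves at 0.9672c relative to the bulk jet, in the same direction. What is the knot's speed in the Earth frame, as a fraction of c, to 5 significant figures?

u ≈ 0.99609c

Relativistic velocity addition: u = (u' + v)/(1 + u'v/c²)
= (0.9672 + 0.7897)/(1 + 0.9672×0.7897) = 1.7569/1.763798 = 0.99609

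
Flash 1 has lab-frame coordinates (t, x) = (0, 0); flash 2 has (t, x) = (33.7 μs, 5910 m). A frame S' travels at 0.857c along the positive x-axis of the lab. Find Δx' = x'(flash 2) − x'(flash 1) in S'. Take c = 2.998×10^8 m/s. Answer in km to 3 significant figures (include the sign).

Δx' ≈ -5.33 km

γ = 1/√(1 − 0.857²) = 1.9406
Δx' = γ(Δx − vΔt) = 1.9406 × (5910 m − 0.857×(2.998×10^8 m/s)×33.7×10^-6 s)
= 1.9406 × (-2748.5 m) = -5.33 km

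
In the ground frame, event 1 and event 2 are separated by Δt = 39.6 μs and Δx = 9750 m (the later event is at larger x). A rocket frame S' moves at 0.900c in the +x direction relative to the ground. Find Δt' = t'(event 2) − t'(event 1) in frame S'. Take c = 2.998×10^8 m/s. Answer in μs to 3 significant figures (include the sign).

Δt' ≈ 23.7 μs

γ = 1/√(1 − 0.900²) = 2.2942
Δt' = γ(Δt − vΔx/c²) = 2.2942 × (39.6 μs − 0.900×9750 m / (2.998×10^8 m/s))
= 2.2942 × (10.330 μs) = 23.7 μs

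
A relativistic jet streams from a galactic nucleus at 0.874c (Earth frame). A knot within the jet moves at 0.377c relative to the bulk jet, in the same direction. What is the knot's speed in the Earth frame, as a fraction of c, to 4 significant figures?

u ≈ 0.9410c

Relativistic velocity addition: u = (u' + v)/(1 + u'v/c²)
= (0.377 + 0.874)/(1 + 0.377×0.874) = 1.251/1.32950 = 0.9410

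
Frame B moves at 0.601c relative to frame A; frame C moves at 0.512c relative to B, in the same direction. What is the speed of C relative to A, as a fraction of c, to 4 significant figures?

u ≈ 0.8511c

Compose boost 2: (0.512 + 0.601)/(1 + 0.512×0.601) = 1.113/1.30771 = 0.8511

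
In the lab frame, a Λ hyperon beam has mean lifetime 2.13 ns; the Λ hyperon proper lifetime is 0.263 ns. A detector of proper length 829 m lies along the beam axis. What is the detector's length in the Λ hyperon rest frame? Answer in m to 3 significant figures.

L ≈ 102 m

Time dilation ⇒ γ = Δt/τ₀ = 2.13/0.263 = 8.0989
Length contraction: L = L₀/γ = 829/8.0989 = 102 m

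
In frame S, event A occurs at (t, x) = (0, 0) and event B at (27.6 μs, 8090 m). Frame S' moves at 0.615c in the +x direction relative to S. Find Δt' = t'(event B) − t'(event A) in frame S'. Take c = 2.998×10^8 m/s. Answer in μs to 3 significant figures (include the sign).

γ = 1/√(1 − 0.615²) = 1.2682
Δt' = γ(Δt − vΔx/c²) = 1.2682 × (27.6 μs − 0.615×8090 m / (2.998×10^8 m/s))
= 1.2682 × (11.004 μs) = 14.0 μs

Δt' ≈ 14.0 μs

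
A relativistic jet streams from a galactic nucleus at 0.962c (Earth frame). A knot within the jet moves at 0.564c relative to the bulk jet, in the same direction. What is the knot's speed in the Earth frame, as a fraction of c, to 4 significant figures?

u ≈ 0.9893c

Relativistic velocity addition: u = (u' + v)/(1 + u'v/c²)
= (0.564 + 0.962)/(1 + 0.564×0.962) = 1.526/1.54257 = 0.9893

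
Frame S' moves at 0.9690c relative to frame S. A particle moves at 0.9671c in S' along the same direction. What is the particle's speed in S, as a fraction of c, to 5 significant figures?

Relativistic velocity addition: u = (u' + v)/(1 + u'v/c²)
= (0.9671 + 0.9690)/(1 + 0.9671×0.9690) = 1.9361/1.937120 = 0.99947

u ≈ 0.99947c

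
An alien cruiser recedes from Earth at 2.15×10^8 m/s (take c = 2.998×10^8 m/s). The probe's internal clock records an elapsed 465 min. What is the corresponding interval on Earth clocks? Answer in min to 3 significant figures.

Δt ≈ 667 min

β = v/c = 2.15×10^8 / 2.998×10^8 = 0.71714
γ = 1/√(1 − 0.71714²) = 1.4349
Time dilation: Δt = γτ₀ = 1.4349 × 465 min = 667 min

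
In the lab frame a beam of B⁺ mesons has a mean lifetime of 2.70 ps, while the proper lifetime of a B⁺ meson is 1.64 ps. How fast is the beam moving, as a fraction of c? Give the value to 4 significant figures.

γ = Δt/τ₀ = 2.70/1.64 = 1.64634
β = √(1 − 1/γ²) = √(1 − 1/1.64634²) = 0.7944

β ≈ 0.7944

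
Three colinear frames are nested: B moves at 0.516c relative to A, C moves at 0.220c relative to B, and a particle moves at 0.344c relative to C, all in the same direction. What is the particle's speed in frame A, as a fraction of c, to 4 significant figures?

Compose boost 2: (0.220 + 0.516)/(1 + 0.220×0.516) = 0.7360/1.11352 = 0.660967
Compose boost 3: (0.344 + 0.660967)/(1 + 0.344×0.660967) = 1.00497/1.22737 = 0.8188

u ≈ 0.8188c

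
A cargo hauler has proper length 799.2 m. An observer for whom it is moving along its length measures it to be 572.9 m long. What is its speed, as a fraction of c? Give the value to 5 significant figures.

γ = L₀/L = 799.2/572.9 = 1.395008
β = √(1 − 1/γ²) = 0.69724

β ≈ 0.69724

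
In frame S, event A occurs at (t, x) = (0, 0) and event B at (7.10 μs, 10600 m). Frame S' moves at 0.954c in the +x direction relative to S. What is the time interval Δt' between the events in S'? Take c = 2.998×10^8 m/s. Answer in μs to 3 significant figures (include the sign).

Δt' ≈ -88.8 μs

γ = 1/√(1 − 0.954²) = 3.3355
Δt' = γ(Δt − vΔx/c²) = 3.3355 × (7.10 μs − 0.954×10600 m / (2.998×10^8 m/s))
= 3.3355 × (-26.630 μs) = -88.8 μs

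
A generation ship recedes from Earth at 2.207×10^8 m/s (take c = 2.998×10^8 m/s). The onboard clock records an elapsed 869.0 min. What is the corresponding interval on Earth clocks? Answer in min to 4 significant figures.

Δt ≈ 1284 min

β = v/c = 2.207×10^8 / 2.998×10^8 = 0.736157
γ = 1/√(1 − 0.736157²) = 1.47752
Time dilation: Δt = γτ₀ = 1.47752 × 869.0 min = 1284 min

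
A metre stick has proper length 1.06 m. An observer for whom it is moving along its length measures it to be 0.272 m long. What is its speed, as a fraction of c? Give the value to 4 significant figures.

β ≈ 0.9665

γ = L₀/L = 1.06/0.272 = 3.89706
β = √(1 − 1/γ²) = 0.9665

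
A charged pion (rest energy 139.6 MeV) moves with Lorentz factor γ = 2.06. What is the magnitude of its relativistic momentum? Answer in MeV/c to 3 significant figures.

p ≈ 251 MeV/c

β = √(1 − 1/γ²) = √(1 − 1/2.06²) = 0.87427
p = γβm₀c = 2.06 × 0.87427 × 139.6 MeV/c = 251 MeV/c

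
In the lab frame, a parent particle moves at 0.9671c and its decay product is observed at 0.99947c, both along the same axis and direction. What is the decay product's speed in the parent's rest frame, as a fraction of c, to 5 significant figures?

u' ≈ 0.96880c

Inverse velocity addition: u' = (u − v)/(1 − uv/c²)
= (0.99947 − 0.9671)/(1 − 0.99947×0.9671) = 0.032370/0.03341256 = 0.96880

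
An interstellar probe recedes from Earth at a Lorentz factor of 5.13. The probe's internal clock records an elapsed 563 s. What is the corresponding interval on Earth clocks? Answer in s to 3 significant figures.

γ = 5.13 (given)
Time dilation: Δt = γτ₀ = 5.13 × 563 s = 2890 s

Δt ≈ 2890 s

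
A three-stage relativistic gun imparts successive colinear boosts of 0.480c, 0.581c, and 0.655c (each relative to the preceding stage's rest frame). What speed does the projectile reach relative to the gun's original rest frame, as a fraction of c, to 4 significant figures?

u ≈ 0.9619c

Compose boost 2: (0.581 + 0.480)/(1 + 0.581×0.480) = 1.061/1.27888 = 0.829632
Compose boost 3: (0.655 + 0.829632)/(1 + 0.655×0.829632) = 1.48463/1.54341 = 0.9619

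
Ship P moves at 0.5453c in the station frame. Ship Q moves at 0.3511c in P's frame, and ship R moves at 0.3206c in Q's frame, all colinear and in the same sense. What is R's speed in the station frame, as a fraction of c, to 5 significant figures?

Compose boost 2: (0.3511 + 0.5453)/(1 + 0.3511×0.5453) = 0.89640/1.191455 = 0.7523575
Compose boost 3: (0.3206 + 0.7523575)/(1 + 0.3206×0.7523575) = 1.072958/1.241206 = 0.86445

u ≈ 0.86445c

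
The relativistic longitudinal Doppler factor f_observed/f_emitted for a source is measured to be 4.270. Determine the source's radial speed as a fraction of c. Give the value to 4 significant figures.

β ≈ 0.8960

f_obs/f_src = √((1+β)/(1−β)) = 4.270  ⇒  (1+β)/(1−β) = 18.2329
β = |1 − D²|/(1 + D²) = |1 − 18.2329|/(1 + 18.2329) = 0.8960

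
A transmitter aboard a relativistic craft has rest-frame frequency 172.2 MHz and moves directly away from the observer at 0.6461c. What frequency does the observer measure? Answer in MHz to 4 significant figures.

Relativistic Doppler: f_obs = f_src √((1−β)/(1+β))
= 172.2 × √(0.353900/1.64610) = 172.2 × 0.463673 = 79.84 MHz

f_obs ≈ 79.84 MHz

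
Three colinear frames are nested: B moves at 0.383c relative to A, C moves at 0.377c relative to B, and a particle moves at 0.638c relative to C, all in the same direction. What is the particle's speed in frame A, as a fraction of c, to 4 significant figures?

u ≈ 0.9146c

Compose boost 2: (0.377 + 0.383)/(1 + 0.377×0.383) = 0.7600/1.14439 = 0.664109
Compose boost 3: (0.638 + 0.664109)/(1 + 0.638×0.664109) = 1.30211/1.42370 = 0.9146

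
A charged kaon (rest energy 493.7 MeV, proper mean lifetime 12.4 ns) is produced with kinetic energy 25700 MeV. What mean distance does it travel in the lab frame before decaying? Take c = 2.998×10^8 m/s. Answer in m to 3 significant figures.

d ≈ 197 m

γ = 1 + K/(m₀c²) = 1 + 25700/493.7 = 53.056
β = √(1 − 1/γ²) = 0.99982
Dilated lifetime: γτ₀ = 53.056 × 12.4 ns = 657.89 ns
d = βc·γτ₀ = 0.99982 × (2.998×10^8 m/s) × 6.5789×10^-7 s = 197 m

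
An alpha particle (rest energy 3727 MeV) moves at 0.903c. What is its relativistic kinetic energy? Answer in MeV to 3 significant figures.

γ = 1/√(1 − 0.903²) = 2.3275
K = (γ − 1)m₀c² = (2.3275 − 1) × 3727 MeV = 1.3275 × 3727 MeV = 4950 MeV

K ≈ 4950 MeV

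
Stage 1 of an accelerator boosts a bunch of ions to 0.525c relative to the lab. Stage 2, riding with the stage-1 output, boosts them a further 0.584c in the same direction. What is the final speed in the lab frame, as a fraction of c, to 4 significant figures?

u ≈ 0.8488c

Compose boost 2: (0.584 + 0.525)/(1 + 0.584×0.525) = 1.109/1.30660 = 0.8488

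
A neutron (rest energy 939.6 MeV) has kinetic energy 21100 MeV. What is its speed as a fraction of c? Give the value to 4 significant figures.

β ≈ 0.9991

γ = 1 + K/(m₀c²) = 1 + 21100/939.6 = 23.4564
β = √(1 − 1/γ²) = 0.9991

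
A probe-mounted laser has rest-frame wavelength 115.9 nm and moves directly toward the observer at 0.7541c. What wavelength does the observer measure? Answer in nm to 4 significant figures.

λ_obs ≈ 43.39 nm

Relativistic Doppler: λ_obs = λ_src √((1−β)/(1+β))
= 115.9 × √(0.245900/1.75410) = 115.9 × 0.374414 = 43.39 nm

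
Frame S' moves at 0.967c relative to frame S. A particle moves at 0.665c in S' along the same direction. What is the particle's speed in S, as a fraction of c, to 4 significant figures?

Relativistic velocity addition: u = (u' + v)/(1 + u'v/c²)
= (0.665 + 0.967)/(1 + 0.665×0.967) = 1.632/1.64305 = 0.9933

u ≈ 0.9933c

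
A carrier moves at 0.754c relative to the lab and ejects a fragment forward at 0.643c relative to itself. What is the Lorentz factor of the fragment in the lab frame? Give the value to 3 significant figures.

γ ≈ 2.95

u_lab = (0.643 + 0.754)/(1 + 0.643×0.754) = 1.397/1.48482 = 0.940854
γ = 1/√(1 − 0.940854²) = 2.95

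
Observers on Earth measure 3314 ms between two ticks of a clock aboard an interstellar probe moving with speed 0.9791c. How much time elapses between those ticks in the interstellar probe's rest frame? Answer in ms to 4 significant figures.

γ = 1/√(1 − 0.9791²) = 4.91692
Proper time: τ₀ = Δt/γ = 3314/4.91692 = 674.0 ms

τ₀ ≈ 674.0 ms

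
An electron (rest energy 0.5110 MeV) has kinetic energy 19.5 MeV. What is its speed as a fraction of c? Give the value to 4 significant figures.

γ = 1 + K/(m₀c²) = 1 + 19.5/0.5110 = 39.1605
β = √(1 − 1/γ²) = 0.9997

β ≈ 0.9997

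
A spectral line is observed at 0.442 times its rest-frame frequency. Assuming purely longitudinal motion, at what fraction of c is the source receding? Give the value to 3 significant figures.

f_obs/f_src = √((1−β)/(1+β)) = 0.442  ⇒  (1−β)/(1+β) = 0.19536
β = |1 − D²|/(1 + D²) = |1 − 0.19536|/(1 + 0.19536) = 0.673

β ≈ 0.673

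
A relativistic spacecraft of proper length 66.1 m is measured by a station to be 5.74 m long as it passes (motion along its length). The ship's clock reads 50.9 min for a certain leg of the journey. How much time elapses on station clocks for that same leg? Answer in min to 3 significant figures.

Length contraction ⇒ γ = L₀/L = 66.1/5.74 = 11.516
Time dilation: Δt = γτ₀ = 11.516 × 50.9 min = 586 min

Δt ≈ 586 min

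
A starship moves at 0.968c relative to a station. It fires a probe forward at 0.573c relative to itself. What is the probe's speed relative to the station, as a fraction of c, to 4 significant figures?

Relativistic velocity addition: u = (u' + v)/(1 + u'v/c²)
= (0.573 + 0.968)/(1 + 0.573×0.968) = 1.541/1.55466 = 0.9912

u ≈ 0.9912c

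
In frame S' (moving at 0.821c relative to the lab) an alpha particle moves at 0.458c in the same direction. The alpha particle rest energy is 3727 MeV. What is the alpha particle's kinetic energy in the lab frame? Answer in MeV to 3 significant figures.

u_lab = (0.458 + 0.821)/(1 + 0.458×0.821) = 0.929494
γ = 1/√(1 − 0.929494²) = 2.7112
K = (γ − 1)m₀c² = (2.7112 − 1) × 3727 = 1.7112 × 3727 = 6380 MeV

K ≈ 6380 MeV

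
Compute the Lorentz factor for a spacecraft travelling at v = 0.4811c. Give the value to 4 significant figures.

γ ≈ 1.141

γ = 1/√(1 − β²) = 1/√(1 − 0.4811²) = 1/√(0.768543) = 1.141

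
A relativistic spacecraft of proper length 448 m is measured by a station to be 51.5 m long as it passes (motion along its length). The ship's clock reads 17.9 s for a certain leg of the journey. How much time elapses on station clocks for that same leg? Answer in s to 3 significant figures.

Length contraction ⇒ γ = L₀/L = 448/51.5 = 8.6990
Time dilation: Δt = γτ₀ = 8.6990 × 17.9 s = 156 s

Δt ≈ 156 s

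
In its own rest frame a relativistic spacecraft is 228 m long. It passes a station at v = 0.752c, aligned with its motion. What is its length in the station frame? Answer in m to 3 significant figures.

L ≈ 150 m

γ = 1/√(1 − 0.752²) = 1.5171
Length contraction: L = L₀/γ = 228/1.5171 = 150 m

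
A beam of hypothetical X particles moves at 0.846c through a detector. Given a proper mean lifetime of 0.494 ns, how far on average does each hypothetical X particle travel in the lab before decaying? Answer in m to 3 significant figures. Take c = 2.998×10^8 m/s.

γ = 1/√(1 − 0.846²) = 1.8755
Dilated lifetime: Δt = γτ₀ = 1.8755 × 0.494 ns = 0.92651 ns
d = vΔt = 0.846c × 0.92651 ns = 2.5363×10^8 m/s × 9.2651×10^-10 s = 0.235 m

d ≈ 0.235 m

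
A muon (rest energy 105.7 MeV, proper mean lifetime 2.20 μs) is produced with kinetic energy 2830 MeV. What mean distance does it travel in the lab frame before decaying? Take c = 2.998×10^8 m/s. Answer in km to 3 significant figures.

γ = 1 + K/(m₀c²) = 1 + 2830/105.7 = 27.774
β = √(1 − 1/γ²) = 0.99935
Dilated lifetime: γτ₀ = 27.774 × 2.20 μs = 61.103 μs
d = βc·γτ₀ = 0.99935 × (2.998×10^8 m/s) × 6.1103×10^-5 s = 18.3 km

d ≈ 18.3 km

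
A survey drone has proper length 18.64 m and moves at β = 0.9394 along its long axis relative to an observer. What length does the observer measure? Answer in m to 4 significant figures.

γ = 1/√(1 − 0.9394²) = 2.91696
Length contraction: L = L₀/γ = 18.64/2.91696 = 6.390 m

L ≈ 6.390 m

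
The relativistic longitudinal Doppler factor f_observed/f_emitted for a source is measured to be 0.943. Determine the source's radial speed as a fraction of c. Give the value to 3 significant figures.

β ≈ 0.0586

f_obs/f_src = √((1−β)/(1+β)) = 0.943  ⇒  (1−β)/(1+β) = 0.88925
β = |1 − D²|/(1 + D²) = |1 − 0.88925|/(1 + 0.88925) = 0.0586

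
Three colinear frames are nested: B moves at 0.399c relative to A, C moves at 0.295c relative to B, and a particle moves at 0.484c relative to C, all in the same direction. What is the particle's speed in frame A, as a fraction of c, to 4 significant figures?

u ≈ 0.8496c

Compose boost 2: (0.295 + 0.399)/(1 + 0.295×0.399) = 0.6940/1.11770 = 0.620915
Compose boost 3: (0.484 + 0.620915)/(1 + 0.484×0.620915) = 1.10492/1.30052 = 0.8496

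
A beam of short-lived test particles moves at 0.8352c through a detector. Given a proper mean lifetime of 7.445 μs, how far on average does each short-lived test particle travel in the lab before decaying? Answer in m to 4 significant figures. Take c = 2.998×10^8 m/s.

γ = 1/√(1 − 0.8352²) = 1.81836
Dilated lifetime: Δt = γτ₀ = 1.81836 × 7.445 μs = 13.5377 μs
d = vΔt = 0.8352c × 13.5377 μs = 2.50393×10^8 m/s × 1.35377×10^-5 s = 3390 m

d ≈ 3390 m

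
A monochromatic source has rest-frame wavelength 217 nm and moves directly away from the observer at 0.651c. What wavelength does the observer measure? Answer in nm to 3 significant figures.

λ_obs ≈ 472 nm

Relativistic Doppler: λ_obs = λ_src √((1+β)/(1−β))
= 217 × √(1.6510/0.34900) = 217 × 2.1750 = 472 nm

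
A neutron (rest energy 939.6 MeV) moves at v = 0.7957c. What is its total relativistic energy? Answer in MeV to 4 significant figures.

γ = 1/√(1 − 0.7957²) = 1.65101
E = γm₀c² = 1.65101 × 939.6 MeV = 1551 MeV

E ≈ 1551 MeV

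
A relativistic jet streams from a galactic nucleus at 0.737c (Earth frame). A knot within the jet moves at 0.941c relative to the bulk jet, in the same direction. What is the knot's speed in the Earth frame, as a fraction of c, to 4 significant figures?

Relativistic velocity addition: u = (u' + v)/(1 + u'v/c²)
= (0.941 + 0.737)/(1 + 0.941×0.737) = 1.678/1.69352 = 0.9908

u ≈ 0.9908c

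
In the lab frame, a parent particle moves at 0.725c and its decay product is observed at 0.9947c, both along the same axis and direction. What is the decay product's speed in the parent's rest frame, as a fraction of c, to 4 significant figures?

u' ≈ 0.9672c

Inverse velocity addition: u' = (u − v)/(1 − uv/c²)
= (0.9947 − 0.725)/(1 − 0.9947×0.725) = 0.2697/0.278842 = 0.9672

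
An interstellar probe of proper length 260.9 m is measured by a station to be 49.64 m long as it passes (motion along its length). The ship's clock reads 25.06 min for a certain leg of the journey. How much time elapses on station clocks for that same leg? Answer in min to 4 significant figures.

Length contraction ⇒ γ = L₀/L = 260.9/49.64 = 5.25584
Time dilation: Δt = γτ₀ = 5.25584 × 25.06 min = 131.7 min

Δt ≈ 131.7 min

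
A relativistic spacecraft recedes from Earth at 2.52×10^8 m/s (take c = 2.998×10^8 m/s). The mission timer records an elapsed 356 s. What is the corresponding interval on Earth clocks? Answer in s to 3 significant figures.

β = v/c = 2.52×10^8 / 2.998×10^8 = 0.84056
γ = 1/√(1 − 0.84056²) = 1.8460
Time dilation: Δt = γτ₀ = 1.8460 × 356 s = 657 s

Δt ≈ 657 s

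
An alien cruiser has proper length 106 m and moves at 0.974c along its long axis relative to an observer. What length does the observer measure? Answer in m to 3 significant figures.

γ = 1/√(1 − 0.974²) = 4.4141
Length contraction: L = L₀/γ = 106/4.4141 = 24.0 m

L ≈ 24.0 m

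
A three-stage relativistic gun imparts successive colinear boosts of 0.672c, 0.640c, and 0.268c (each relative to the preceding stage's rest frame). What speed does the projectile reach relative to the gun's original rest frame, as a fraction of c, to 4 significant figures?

Compose boost 2: (0.640 + 0.672)/(1 + 0.640×0.672) = 1.312/1.43008 = 0.917431
Compose boost 3: (0.268 + 0.917431)/(1 + 0.268×0.917431) = 1.18543/1.24587 = 0.9515

u ≈ 0.9515c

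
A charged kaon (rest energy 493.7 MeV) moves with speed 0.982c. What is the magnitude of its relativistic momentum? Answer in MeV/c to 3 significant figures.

p ≈ 2570 MeV/c

γ = 1/√(1 − 0.982²) = 5.2943
p = γβm₀c = 5.2943 × 0.982 × 493.7 MeV/c = 2570 MeV/c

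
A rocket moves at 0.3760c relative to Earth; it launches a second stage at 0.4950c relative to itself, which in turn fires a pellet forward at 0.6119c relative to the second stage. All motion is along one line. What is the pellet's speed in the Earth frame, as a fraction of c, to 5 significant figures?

Compose boost 2: (0.4950 + 0.3760)/(1 + 0.4950×0.3760) = 0.87100/1.186120 = 0.7343270
Compose boost 3: (0.6119 + 0.7343270)/(1 + 0.6119×0.7343270) = 1.346227/1.449335 = 0.92886

u ≈ 0.92886c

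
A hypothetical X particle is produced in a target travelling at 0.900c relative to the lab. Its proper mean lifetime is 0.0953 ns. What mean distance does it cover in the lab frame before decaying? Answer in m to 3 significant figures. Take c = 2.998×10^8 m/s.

γ = 1/√(1 − 0.900²) = 2.2942
Dilated lifetime: Δt = γτ₀ = 2.2942 × 0.0953 ns = 0.21863 ns
d = vΔt = 0.900c × 0.21863 ns = 2.6982×10^8 m/s × 2.1863×10^-10 s = 0.0590 m

d ≈ 0.0590 m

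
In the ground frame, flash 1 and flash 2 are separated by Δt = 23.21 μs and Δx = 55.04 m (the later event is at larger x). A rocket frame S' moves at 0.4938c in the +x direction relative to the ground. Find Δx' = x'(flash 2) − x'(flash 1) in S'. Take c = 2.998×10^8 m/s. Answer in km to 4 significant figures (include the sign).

γ = 1/√(1 − 0.4938²) = 1.14999
Δx' = γ(Δx − vΔt) = 1.14999 × (55.04 m − 0.4938×(2.998×10^8 m/s)×23.21×10^-6 s)
= 1.14999 × (-3381.00 m) = -3.888 km

Δx' ≈ -3.888 km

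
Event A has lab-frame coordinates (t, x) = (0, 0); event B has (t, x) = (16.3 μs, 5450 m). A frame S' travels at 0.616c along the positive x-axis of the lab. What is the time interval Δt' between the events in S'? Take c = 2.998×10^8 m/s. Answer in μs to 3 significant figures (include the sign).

Δt' ≈ 6.48 μs

γ = 1/√(1 − 0.616²) = 1.2694
Δt' = γ(Δt − vΔx/c²) = 1.2694 × (16.3 μs − 0.616×5450 m / (2.998×10^8 m/s))
= 1.2694 × (5.1019 μs) = 6.48 μs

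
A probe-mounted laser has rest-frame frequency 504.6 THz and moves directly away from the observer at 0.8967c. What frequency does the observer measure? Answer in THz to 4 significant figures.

Relativistic Doppler: f_obs = f_src √((1−β)/(1+β))
= 504.6 × √(0.103300/1.89670) = 504.6 × 0.233373 = 117.8 THz

f_obs ≈ 117.8 THz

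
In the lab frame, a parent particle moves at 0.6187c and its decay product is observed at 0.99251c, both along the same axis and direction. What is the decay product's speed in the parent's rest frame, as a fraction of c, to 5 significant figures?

u' ≈ 0.96859c

Inverse velocity addition: u' = (u − v)/(1 − uv/c²)
= (0.99251 − 0.6187)/(1 − 0.99251×0.6187) = 0.37381/0.3859341 = 0.96859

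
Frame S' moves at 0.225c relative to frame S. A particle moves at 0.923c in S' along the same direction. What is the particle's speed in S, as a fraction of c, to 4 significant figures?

Relativistic velocity addition: u = (u' + v)/(1 + u'v/c²)
= (0.923 + 0.225)/(1 + 0.923×0.225) = 1.148/1.20768 = 0.9506

u ≈ 0.9506c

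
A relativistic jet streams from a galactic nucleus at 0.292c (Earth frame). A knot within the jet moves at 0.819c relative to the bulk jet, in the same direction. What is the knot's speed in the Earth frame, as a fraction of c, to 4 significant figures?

u ≈ 0.8966c

Relativistic velocity addition: u = (u' + v)/(1 + u'v/c²)
= (0.819 + 0.292)/(1 + 0.819×0.292) = 1.111/1.23915 = 0.8966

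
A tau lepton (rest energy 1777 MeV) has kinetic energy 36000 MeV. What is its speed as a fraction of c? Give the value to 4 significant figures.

γ = 1 + K/(m₀c²) = 1 + 36000/1777 = 21.2589
β = √(1 − 1/γ²) = 0.9989

β ≈ 0.9989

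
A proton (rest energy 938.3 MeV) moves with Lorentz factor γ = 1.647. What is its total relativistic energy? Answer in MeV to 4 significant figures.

γ = 1.647 (given)
E = γm₀c² = 1.647 × 938.3 MeV = 1545 MeV

E ≈ 1545 MeV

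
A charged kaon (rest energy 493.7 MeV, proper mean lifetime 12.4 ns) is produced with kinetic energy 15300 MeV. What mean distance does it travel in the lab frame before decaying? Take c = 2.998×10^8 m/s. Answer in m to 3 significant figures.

d ≈ 119 m

γ = 1 + K/(m₀c²) = 1 + 15300/493.7 = 31.990
β = √(1 − 1/γ²) = 0.99951
Dilated lifetime: γτ₀ = 31.990 × 12.4 ns = 396.68 ns
d = βc·γτ₀ = 0.99951 × (2.998×10^8 m/s) × 3.9668×10^-7 s = 119 m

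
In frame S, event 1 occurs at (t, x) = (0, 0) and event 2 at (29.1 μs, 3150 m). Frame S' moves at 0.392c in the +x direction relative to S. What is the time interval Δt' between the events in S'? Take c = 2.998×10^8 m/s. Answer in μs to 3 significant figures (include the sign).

Δt' ≈ 27.2 μs

γ = 1/√(1 − 0.392²) = 1.0870
Δt' = γ(Δt − vΔx/c²) = 1.0870 × (29.1 μs − 0.392×3150 m / (2.998×10^8 m/s))
= 1.0870 × (24.981 μs) = 27.2 μs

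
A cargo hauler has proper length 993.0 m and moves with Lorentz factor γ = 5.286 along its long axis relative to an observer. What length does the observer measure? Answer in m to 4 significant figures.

γ = 5.286 (given)
Length contraction: L = L₀/γ = 993.0/5.286 = 187.9 m

L ≈ 187.9 m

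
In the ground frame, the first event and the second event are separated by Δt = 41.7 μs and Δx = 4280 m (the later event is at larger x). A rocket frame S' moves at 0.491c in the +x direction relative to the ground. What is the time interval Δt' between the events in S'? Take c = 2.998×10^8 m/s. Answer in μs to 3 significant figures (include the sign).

Δt' ≈ 39.8 μs

γ = 1/√(1 − 0.491²) = 1.1479
Δt' = γ(Δt − vΔx/c²) = 1.1479 × (41.7 μs − 0.491×4280 m / (2.998×10^8 m/s))
= 1.1479 × (34.690 μs) = 39.8 μs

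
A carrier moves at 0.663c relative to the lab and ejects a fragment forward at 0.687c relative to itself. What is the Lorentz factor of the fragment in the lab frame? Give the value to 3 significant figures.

u_lab = (0.687 + 0.663)/(1 + 0.687×0.663) = 1.350/1.45548 = 0.927528
γ = 1/√(1 − 0.927528²) = 2.68

γ ≈ 2.68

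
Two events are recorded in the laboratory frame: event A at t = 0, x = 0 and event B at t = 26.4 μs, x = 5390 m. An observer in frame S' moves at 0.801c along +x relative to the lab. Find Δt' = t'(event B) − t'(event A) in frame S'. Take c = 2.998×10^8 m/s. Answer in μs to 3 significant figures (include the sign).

γ = 1/√(1 − 0.801²) = 1.6704
Δt' = γ(Δt − vΔx/c²) = 1.6704 × (26.4 μs − 0.801×5390 m / (2.998×10^8 m/s))
= 1.6704 × (11.999 μs) = 20.0 μs

Δt' ≈ 20.0 μs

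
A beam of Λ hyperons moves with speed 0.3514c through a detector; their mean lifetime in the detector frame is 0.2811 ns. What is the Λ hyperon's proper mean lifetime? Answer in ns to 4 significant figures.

τ₀ ≈ 0.2632 ns

γ = 1/√(1 − 0.3514²) = 1.06812
Proper time: τ₀ = Δt/γ = 0.2811/1.06812 = 0.2632 ns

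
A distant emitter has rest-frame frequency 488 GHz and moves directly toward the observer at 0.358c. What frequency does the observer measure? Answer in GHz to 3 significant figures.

f_obs ≈ 710 GHz

Relativistic Doppler: f_obs = f_src √((1+β)/(1−β))
= 488 × √(1.3580/0.64200) = 488 × 1.4544 = 710 GHz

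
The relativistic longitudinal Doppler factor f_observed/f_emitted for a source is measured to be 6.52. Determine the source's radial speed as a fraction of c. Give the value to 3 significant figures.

f_obs/f_src = √((1+β)/(1−β)) = 6.52  ⇒  (1+β)/(1−β) = 42.510
β = |1 − D²|/(1 + D²) = |1 − 42.510|/(1 + 42.510) = 0.954

β ≈ 0.954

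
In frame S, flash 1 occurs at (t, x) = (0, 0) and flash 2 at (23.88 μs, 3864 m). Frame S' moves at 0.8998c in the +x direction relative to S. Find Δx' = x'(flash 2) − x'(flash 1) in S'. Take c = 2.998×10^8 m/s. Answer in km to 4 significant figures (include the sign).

γ = 1/√(1 − 0.8998²) = 2.29199
Δx' = γ(Δx − vΔt) = 2.29199 × (3864 m − 0.8998×(2.998×10^8 m/s)×23.88×10^-6 s)
= 2.29199 × (-2577.87 m) = -5.908 km

Δx' ≈ -5.908 km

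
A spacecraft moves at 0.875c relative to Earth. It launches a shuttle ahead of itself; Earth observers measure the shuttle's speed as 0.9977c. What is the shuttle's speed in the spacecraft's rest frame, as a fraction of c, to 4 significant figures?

u' ≈ 0.9660c

Inverse velocity addition: u' = (u − v)/(1 − uv/c²)
= (0.9977 − 0.875)/(1 − 0.9977×0.875) = 0.1227/0.127012 = 0.9660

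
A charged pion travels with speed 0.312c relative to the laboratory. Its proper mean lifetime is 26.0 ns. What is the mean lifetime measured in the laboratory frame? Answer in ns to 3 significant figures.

γ = 1/√(1 − 0.312²) = 1.0525
Time dilation: Δt = γτ₀ = 1.0525 × 26.0 ns = 27.4 ns

Δt ≈ 27.4 ns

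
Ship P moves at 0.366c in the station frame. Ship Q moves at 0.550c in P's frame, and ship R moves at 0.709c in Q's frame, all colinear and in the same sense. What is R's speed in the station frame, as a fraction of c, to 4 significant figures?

u ≈ 0.9551c

Compose boost 2: (0.550 + 0.366)/(1 + 0.550×0.366) = 0.9160/1.20130 = 0.762507
Compose boost 3: (0.709 + 0.762507)/(1 + 0.709×0.762507) = 1.47151/1.54062 = 0.9551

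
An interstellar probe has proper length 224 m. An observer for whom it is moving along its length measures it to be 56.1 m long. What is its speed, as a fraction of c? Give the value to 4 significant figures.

γ = L₀/L = 224/56.1 = 3.99287
β = √(1 − 1/γ²) = 0.9681

β ≈ 0.9681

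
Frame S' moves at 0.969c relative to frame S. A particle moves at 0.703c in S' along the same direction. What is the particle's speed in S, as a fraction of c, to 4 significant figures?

Relativistic velocity addition: u = (u' + v)/(1 + u'v/c²)
= (0.703 + 0.969)/(1 + 0.703×0.969) = 1.672/1.68121 = 0.9945

u ≈ 0.9945c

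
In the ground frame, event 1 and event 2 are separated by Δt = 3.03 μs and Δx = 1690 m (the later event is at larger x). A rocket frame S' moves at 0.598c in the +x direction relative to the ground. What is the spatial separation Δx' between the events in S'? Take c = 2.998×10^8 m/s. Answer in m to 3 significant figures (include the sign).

γ = 1/√(1 − 0.598²) = 1.2477
Δx' = γ(Δx − vΔt) = 1.2477 × (1690 m − 0.598×(2.998×10^8 m/s)×3.03×10^-6 s)
= 1.2477 × (1146.8 m) = 1430 m

Δx' ≈ 1430 m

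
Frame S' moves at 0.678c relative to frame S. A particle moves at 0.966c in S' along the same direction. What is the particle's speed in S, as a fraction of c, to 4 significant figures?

Relativistic velocity addition: u = (u' + v)/(1 + u'v/c²)
= (0.966 + 0.678)/(1 + 0.966×0.678) = 1.644/1.65495 = 0.9934

u ≈ 0.9934c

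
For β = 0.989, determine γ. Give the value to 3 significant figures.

γ ≈ 6.76

γ = 1/√(1 − β²) = 1/√(1 − 0.989²) = 1/√(0.021879) = 6.76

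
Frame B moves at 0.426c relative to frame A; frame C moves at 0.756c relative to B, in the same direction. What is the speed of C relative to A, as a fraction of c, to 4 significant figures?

u ≈ 0.8941c

Compose boost 2: (0.756 + 0.426)/(1 + 0.756×0.426) = 1.182/1.32206 = 0.8941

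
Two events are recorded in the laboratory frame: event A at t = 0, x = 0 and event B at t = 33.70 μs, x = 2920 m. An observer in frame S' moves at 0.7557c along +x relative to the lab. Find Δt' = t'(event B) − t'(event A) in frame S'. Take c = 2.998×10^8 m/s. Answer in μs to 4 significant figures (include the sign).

Δt' ≈ 40.22 μs

γ = 1/√(1 − 0.7557²) = 1.52691
Δt' = γ(Δt − vΔx/c²) = 1.52691 × (33.70 μs − 0.7557×2920 m / (2.998×10^8 m/s))
= 1.52691 × (26.3396 μs) = 40.22 μs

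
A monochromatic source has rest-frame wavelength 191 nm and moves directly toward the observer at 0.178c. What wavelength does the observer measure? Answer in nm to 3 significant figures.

Relativistic Doppler: λ_obs = λ_src √((1−β)/(1+β))
= 191 × √(0.82200/1.1780) = 191 × 0.83534 = 160 nm

λ_obs ≈ 160 nm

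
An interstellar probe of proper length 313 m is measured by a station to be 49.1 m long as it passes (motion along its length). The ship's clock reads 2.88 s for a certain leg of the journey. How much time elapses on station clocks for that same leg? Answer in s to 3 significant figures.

Δt ≈ 18.4 s

Length contraction ⇒ γ = L₀/L = 313/49.1 = 6.3747
Time dilation: Δt = γτ₀ = 6.3747 × 2.88 s = 18.4 s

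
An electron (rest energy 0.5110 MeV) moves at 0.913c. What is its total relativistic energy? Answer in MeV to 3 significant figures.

E ≈ 1.25 MeV

γ = 1/√(1 − 0.913²) = 2.4512
E = γm₀c² = 2.4512 × 0.5110 MeV = 1.25 MeV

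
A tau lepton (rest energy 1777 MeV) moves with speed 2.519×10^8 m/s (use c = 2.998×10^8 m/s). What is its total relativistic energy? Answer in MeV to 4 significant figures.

E ≈ 3277 MeV

β = v/c = 2.519×10^8 / 2.998×10^8 = 0.840227
γ = 1/√(1 − 0.840227²) = 1.84422
E = γm₀c² = 1.84422 × 1777 MeV = 3277 MeV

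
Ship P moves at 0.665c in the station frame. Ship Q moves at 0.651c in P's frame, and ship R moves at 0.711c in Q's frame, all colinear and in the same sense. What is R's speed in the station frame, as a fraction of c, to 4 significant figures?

Compose boost 2: (0.651 + 0.665)/(1 + 0.651×0.665) = 1.316/1.43291 = 0.918408
Compose boost 3: (0.711 + 0.918408)/(1 + 0.711×0.918408) = 1.62941/1.65299 = 0.9857

u ≈ 0.9857c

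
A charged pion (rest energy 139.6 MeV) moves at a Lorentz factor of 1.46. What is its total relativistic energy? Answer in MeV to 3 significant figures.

E ≈ 204 MeV

γ = 1.46 (given)
E = γm₀c² = 1.46 × 139.6 MeV = 204 MeV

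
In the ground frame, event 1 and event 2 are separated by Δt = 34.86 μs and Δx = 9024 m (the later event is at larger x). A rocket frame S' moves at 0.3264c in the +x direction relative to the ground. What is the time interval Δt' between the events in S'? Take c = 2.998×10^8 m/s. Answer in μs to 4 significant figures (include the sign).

Δt' ≈ 26.49 μs

γ = 1/√(1 − 0.3264²) = 1.05794
Δt' = γ(Δt − vΔx/c²) = 1.05794 × (34.86 μs − 0.3264×9024 m / (2.998×10^8 m/s))
= 1.05794 × (25.0353 μs) = 26.49 μs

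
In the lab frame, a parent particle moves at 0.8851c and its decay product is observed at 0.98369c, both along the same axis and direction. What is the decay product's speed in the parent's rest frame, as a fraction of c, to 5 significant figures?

Inverse velocity addition: u' = (u − v)/(1 − uv/c²)
= (0.98369 − 0.8851)/(1 − 0.98369×0.8851) = 0.098590/0.1293360 = 0.76228

u' ≈ 0.76228c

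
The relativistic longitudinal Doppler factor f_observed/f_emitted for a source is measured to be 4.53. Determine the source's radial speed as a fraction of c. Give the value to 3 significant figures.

f_obs/f_src = √((1+β)/(1−β)) = 4.53  ⇒  (1+β)/(1−β) = 20.521
β = |1 − D²|/(1 + D²) = |1 − 20.521|/(1 + 20.521) = 0.907

β ≈ 0.907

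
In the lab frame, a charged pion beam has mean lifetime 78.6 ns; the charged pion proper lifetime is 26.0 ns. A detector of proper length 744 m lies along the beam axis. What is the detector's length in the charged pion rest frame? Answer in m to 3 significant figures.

L ≈ 246 m

Time dilation ⇒ γ = Δt/τ₀ = 78.6/26.0 = 3.0231
Length contraction: L = L₀/γ = 744/3.0231 = 246 m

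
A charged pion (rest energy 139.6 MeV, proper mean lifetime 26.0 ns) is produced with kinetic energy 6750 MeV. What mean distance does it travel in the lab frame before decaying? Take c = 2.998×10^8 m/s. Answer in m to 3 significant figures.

γ = 1 + K/(m₀c²) = 1 + 6750/139.6 = 49.352
β = √(1 − 1/γ²) = 0.99979
Dilated lifetime: γτ₀ = 49.352 × 26.0 ns = 1283.2 ns
d = βc·γτ₀ = 0.99979 × (2.998×10^8 m/s) × 1.2832×10^-6 s = 385 m

d ≈ 385 m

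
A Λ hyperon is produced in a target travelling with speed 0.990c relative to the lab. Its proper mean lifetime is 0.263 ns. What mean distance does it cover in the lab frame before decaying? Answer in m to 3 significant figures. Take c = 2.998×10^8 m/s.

d ≈ 0.553 m

γ = 1/√(1 − 0.990²) = 7.0888
Dilated lifetime: Δt = γτ₀ = 7.0888 × 0.263 ns = 1.8644 ns
d = vΔt = 0.990c × 1.8644 ns = 2.9680×10^8 m/s × 1.8644×10^-9 s = 0.553 m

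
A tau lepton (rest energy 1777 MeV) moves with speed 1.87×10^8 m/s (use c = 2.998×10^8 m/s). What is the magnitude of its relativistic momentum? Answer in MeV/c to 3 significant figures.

β = v/c = 1.87×10^8 / 2.998×10^8 = 0.62375
γ = 1/√(1 − 0.62375²) = 1.2794
p = γβm₀c = 1.2794 × 0.62375 × 1777 MeV/c = 1420 MeV/c

p ≈ 1420 MeV/c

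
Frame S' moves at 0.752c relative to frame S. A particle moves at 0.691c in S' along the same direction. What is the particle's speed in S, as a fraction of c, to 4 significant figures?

u ≈ 0.9496c

Relativistic velocity addition: u = (u' + v)/(1 + u'v/c²)
= (0.691 + 0.752)/(1 + 0.691×0.752) = 1.443/1.51963 = 0.9496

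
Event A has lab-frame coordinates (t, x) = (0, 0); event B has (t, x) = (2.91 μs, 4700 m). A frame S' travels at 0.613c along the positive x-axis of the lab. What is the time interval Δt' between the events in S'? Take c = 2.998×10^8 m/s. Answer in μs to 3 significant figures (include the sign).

γ = 1/√(1 − 0.613²) = 1.2657
Δt' = γ(Δt − vΔx/c²) = 1.2657 × (2.91 μs − 0.613×4700 m / (2.998×10^8 m/s))
= 1.2657 × (-6.7001 μs) = -8.48 μs

Δt' ≈ -8.48 μs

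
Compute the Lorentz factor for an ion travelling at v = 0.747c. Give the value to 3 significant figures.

γ = 1/√(1 − β²) = 1/√(1 − 0.747²) = 1/√(0.44199) = 1.50

γ ≈ 1.50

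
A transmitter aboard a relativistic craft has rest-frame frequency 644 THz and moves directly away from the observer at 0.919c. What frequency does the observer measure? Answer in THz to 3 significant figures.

Relativistic Doppler: f_obs = f_src √((1−β)/(1+β))
= 644 × √(0.081000/1.9190) = 644 × 0.20545 = 132 THz

f_obs ≈ 132 THz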